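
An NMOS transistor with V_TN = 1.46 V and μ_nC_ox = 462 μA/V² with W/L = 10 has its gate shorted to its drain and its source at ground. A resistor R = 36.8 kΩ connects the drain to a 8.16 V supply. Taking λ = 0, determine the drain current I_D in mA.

With gate tied to drain, V_GS = V_DS ≥ V_GS − V_TN, so the device is in saturation.
k_n = μ_nC_ox · (W/L) = 4.62 mA/V².
KCL at the drain: ½ k_n (V_GS − V_TN)² = (V_DD − V_GS)/R.
Let x = V_GS − 1.46. Then 85 x² + x − 6.7 = 0, giving x = 0.275 V (positive root), so V_GS = 1.73 V.
I_D = (V_DD − V_GS)/R = (8.16 − 1.73) / 36.8 = 0.175 mA.

I_D = 0.175 mA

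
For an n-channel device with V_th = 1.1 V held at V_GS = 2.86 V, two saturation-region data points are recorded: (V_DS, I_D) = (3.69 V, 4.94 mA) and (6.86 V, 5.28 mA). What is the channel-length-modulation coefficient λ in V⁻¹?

λ = 0.0236 V⁻¹

With V_GS fixed, I_D ∝ (1 + λ V_DS) in saturation, so I_D2/I_D1 = (1 + λ V_DS2)/(1 + λ V_DS1).
5.28/4.94 = 1.069 = (1 + 6.86 λ)/(1 + 3.69 λ).
Solving: λ (I_D1 V_DS2 − I_D2 V_DS1) = I_D2 − I_D1, so λ = (5.28 − 4.94) / (4.94 × 6.86 − 5.28 × 3.69) = 0.34 / 14.4 = 0.0236 V⁻¹.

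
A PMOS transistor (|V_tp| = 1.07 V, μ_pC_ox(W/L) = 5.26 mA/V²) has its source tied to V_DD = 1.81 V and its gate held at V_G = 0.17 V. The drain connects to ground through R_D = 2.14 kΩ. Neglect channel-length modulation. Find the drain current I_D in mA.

V_SG = V_DD − V_G = 1.81 − 0.17 = 1.64 V, so V_ov = 1.64 − 1.07 = 0.57 V.
Assume saturation: I_D = ½ k_p V_ov² = 0.5 × 5.26 × 0.57² = 0.854 mA, giving V_SD = V_DD − I_D R_D = 1.81 − 0.854 × 2.14 = -0.0186 V.
But -0.0186 V < V_ov = 0.57 V, so the device is actually in triode.
In triode I_D = k_p[V_ov V_SD − ½ V_SD²] and I_D = (V_DD − V_SD)/R_D. Equating: 5.63 V_SD² − 7.416 V_SD + 1.81 = 0, giving V_SD = 0.323 V (the root below V_ov).
I_D = (1.81 − 0.323) / 2.14 = 0.695 mA.

I_D = 0.695 mA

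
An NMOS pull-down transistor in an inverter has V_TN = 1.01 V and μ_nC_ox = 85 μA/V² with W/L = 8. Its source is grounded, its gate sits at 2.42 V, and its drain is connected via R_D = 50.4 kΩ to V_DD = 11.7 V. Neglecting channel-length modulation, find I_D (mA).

I_D = 0.227 mA

V_GS = V_G = 2.42 V, so V_ov = 2.42 − 1.01 = 1.41 V.
k_n = μ_nC_ox · (W/L) = 0.68 mA/V².
Assume saturation: I_D = ½ k_n V_ov² = 0.5 × 0.68 × 1.41² = 0.676 mA, giving V_DS = V_DD − I_D R_D = 11.7 − 0.676 × 50.4 = -22.4 V.
But -22.4 V < V_ov = 1.41 V, so the device is actually in triode.
In triode I_D = k_n[V_ov V_DS − ½ V_DS²] and I_D = (V_DD − V_DS)/R_D. Equating: 17.1 V_DS² − 49.32 V_DS + 11.7 = 0, giving V_DS = 0.261 V (the root below V_ov).
I_D = (11.7 − 0.261) / 50.4 = 0.227 mA.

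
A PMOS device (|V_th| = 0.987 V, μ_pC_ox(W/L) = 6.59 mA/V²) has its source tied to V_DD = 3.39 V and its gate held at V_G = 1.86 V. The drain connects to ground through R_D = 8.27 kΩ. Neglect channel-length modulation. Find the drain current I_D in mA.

I_D = 0.395 mA

V_SG = V_DD − V_G = 3.39 − 1.86 = 1.53 V, so V_ov = 1.53 − 0.987 = 0.543 V.
Assume saturation: I_D = ½ k_p V_ov² = 0.5 × 6.59 × 0.543² = 0.972 mA, giving V_SD = V_DD − I_D R_D = 3.39 − 0.972 × 8.27 = -4.64 V.
But -4.64 V < V_ov = 0.543 V, so the device is actually in triode.
In triode I_D = k_p[V_ov V_SD − ½ V_SD²] and I_D = (V_DD − V_SD)/R_D. Equating: 27.2 V_SD² − 30.59 V_SD + 3.39 = 0, giving V_SD = 0.125 V (the root below V_ov).
I_D = (3.39 − 0.125) / 8.27 = 0.395 mA.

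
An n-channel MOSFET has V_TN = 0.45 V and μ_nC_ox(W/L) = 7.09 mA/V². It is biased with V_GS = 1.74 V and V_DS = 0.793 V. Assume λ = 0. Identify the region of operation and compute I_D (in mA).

Triode; I_D = 5.02 mA

V_ov = V_GS − V_TN = 1.74 − 0.45 = 1.29 V.
Since V_DS = 0.793 V < V_ov = 1.29 V, the device is in the triode region.
I_D = k_n [V_ov · V_DS − ½ V_DS²] = 7.09 × [1.29 × 0.793 − 0.5 × 0.793²] = 5.02 mA.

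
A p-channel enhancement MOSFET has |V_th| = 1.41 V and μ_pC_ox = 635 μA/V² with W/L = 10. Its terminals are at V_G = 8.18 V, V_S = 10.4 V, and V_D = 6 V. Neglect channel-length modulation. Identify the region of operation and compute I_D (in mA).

V_SG = V_S − V_G = 10.4 − 8.18 = 2.22 V; V_SD = V_S − V_D = 10.4 − 6 = 4.4 V.
k_p = μ_pC_ox · (W/L) = 6.35 mA/V².
V_ov = V_SG − |V_th| = 2.22 − 1.41 = 0.81 V.
Since V_SD = 4.4 V ≥ V_ov = 0.81 V, the device is in saturation.
I_D = ½ k_p V_ov² = 0.5 × 6.35 × 0.81² = 2.08 mA.

Saturation; I_D = 2.08 mA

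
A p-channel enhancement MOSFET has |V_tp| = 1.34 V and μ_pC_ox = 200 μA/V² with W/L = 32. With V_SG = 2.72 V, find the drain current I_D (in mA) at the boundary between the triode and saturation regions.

I_D = 6.09 mA

At the boundary V_SD = V_ov = V_SG − |V_tp| = 2.72 − 1.34 = 1.38 V.
k_p = μ_pC_ox · (W/L) = 6.4 mA/V².
I_D = ½ k_p V_ov² = 0.5 × 6.4 × 1.38² = 6.09 mA.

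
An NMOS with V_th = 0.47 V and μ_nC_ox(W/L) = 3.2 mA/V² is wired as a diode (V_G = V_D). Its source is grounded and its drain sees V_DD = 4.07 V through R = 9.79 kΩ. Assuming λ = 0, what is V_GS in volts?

With gate tied to drain, V_GS = V_DS ≥ V_GS − V_th, so the device is in saturation.
KCL at the drain: ½ k_n (V_GS − V_th)² = (V_DD − V_GS)/R.
Let x = V_GS − 0.47. Then 15.7 x² + x − 3.6 = 0, giving x = 0.449 V (positive root), so V_GS = 0.919 V.
I_D = (V_DD − V_GS)/R = (4.07 − 0.919) / 9.79 = 0.322 mA.

V_GS = 0.919 V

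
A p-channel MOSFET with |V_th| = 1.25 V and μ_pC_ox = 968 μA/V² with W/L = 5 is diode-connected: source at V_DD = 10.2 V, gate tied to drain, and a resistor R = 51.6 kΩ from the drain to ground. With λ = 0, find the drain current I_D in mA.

I_D = 0.168 mA

With gate tied to drain, V_SG = V_SD ≥ V_SG − |V_th|, so the device is in saturation.
k_p = μ_pC_ox · (W/L) = 4.84 mA/V².
KCL at the drain: ½ k_p (V_SG − |V_th|)² = (V_DD − V_SG)/R.
Let x = V_SG − 1.25. Then 125 x² + x − 8.95 = 0, giving x = 0.264 V (positive root), so V_SG = 1.51 V.
I_D = (V_DD − V_SG)/R = (10.2 − 1.51) / 51.6 = 0.168 mA.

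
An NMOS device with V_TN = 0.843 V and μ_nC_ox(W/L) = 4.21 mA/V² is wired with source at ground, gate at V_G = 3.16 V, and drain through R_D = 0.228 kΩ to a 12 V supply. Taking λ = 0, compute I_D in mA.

V_GS = V_G = 3.16 V, so V_ov = 3.16 − 0.843 = 2.32 V.
Assume saturation: I_D = ½ k_n V_ov² = 0.5 × 4.21 × 2.32² = 11.3 mA, giving V_DS = V_DD − I_D R_D = 12 − 11.3 × 0.228 = 9.42 V.
V_DS = 9.42 V ≥ V_ov = 2.32 V, confirming saturation.

I_D = 11.3 mA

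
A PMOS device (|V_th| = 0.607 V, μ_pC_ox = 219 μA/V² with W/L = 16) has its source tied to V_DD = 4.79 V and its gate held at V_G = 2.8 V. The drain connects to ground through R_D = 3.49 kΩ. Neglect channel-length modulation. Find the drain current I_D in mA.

I_D = 1.29 mA

V_SG = V_DD − V_G = 4.79 − 2.8 = 1.99 V, so V_ov = 1.99 − 0.607 = 1.38 V.
k_p = μ_pC_ox · (W/L) = 3.504 mA/V².
Assume saturation: I_D = ½ k_p V_ov² = 0.5 × 3.504 × 1.38² = 3.35 mA, giving V_SD = V_DD − I_D R_D = 4.79 − 3.35 × 3.49 = -6.91 V.
But -6.91 V < V_ov = 1.38 V, so the device is actually in triode.
In triode I_D = k_p[V_ov V_SD − ½ V_SD²] and I_D = (V_DD − V_SD)/R_D. Equating: 6.11 V_SD² − 17.91 V_SD + 4.79 = 0, giving V_SD = 0.298 V (the root below V_ov).
I_D = (4.79 − 0.298) / 3.49 = 1.29 mA.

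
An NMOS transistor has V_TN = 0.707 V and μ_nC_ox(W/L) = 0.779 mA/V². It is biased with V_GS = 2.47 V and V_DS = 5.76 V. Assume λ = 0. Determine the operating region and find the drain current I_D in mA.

Saturation; I_D = 1.21 mA

V_ov = V_GS − V_TN = 2.47 − 0.707 = 1.76 V.
Since V_DS = 5.76 V ≥ V_ov = 1.76 V, the device is in saturation.
I_D = ½ k_n V_ov² = 0.5 × 0.779 × 1.76² = 1.21 mA.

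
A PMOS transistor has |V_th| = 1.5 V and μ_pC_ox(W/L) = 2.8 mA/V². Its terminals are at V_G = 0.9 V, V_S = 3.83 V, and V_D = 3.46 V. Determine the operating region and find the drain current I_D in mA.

V_SG = V_S − V_G = 3.83 − 0.9 = 2.93 V; V_SD = V_S − V_D = 3.83 − 3.46 = 0.37 V.
V_ov = V_SG − |V_th| = 2.93 − 1.5 = 1.43 V.
Since V_SD = 0.37 V < V_ov = 1.43 V, the device is in the triode region.
I_D = k_p [V_ov · V_SD − ½ V_SD²] = 2.8 × [1.43 × 0.37 − 0.5 × 0.37²] = 1.29 mA.

Triode; I_D = 1.29 mA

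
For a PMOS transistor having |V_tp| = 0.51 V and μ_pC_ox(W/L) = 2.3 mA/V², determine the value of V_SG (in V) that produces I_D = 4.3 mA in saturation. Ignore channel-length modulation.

In saturation I_D = ½ k_p (V_SG − |V_tp|)², so V_SG − |V_tp| = √(2 I_D / k_p) = √(2 × 4.3 / 2.3) = 1.93 V.
V_SG = 0.51 + 1.93 = 2.44 V.

V_SG = 2.44 V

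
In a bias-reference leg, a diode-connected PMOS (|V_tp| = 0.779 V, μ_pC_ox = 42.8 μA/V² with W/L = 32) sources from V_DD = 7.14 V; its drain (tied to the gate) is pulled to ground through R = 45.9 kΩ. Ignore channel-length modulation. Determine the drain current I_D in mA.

With gate tied to drain, V_SG = V_SD ≥ V_SG − |V_tp|, so the device is in saturation.
k_p = μ_pC_ox · (W/L) = 1.37 mA/V².
KCL at the drain: ½ k_p (V_SG − |V_tp|)² = (V_DD − V_SG)/R.
Let x = V_SG − 0.779. Then 31.4 x² + x − 6.361 = 0, giving x = 0.434 V (positive root), so V_SG = 1.21 V.
I_D = (V_DD − V_SG)/R = (7.14 − 1.21) / 45.9 = 0.129 mA.

I_D = 0.129 mA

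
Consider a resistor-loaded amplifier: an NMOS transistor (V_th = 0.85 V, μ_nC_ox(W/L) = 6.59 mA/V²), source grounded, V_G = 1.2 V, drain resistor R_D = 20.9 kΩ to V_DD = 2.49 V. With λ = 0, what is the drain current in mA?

I_D = 0.117 mA

V_GS = V_G = 1.2 V, so V_ov = 1.2 − 0.85 = 0.35 V.
Assume saturation: I_D = ½ k_n V_ov² = 0.5 × 6.59 × 0.35² = 0.404 mA, giving V_DS = V_DD − I_D R_D = 2.49 − 0.404 × 20.9 = -5.95 V.
But -5.95 V < V_ov = 0.35 V, so the device is actually in triode.
In triode I_D = k_n[V_ov V_DS − ½ V_DS²] and I_D = (V_DD − V_DS)/R_D. Equating: 68.9 V_DS² − 49.21 V_DS + 2.49 = 0, giving V_DS = 0.0548 V (the root below V_ov).
I_D = (2.49 − 0.0548) / 20.9 = 0.117 mA.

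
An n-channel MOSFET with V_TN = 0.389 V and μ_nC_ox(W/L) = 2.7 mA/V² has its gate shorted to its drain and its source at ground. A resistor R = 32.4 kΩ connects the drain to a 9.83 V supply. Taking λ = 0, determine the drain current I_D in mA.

I_D = 0.277 mA

With gate tied to drain, V_GS = V_DS ≥ V_GS − V_TN, so the device is in saturation.
KCL at the drain: ½ k_n (V_GS − V_TN)² = (V_DD − V_GS)/R.
Let x = V_GS − 0.389. Then 43.7 x² + x − 9.441 = 0, giving x = 0.453 V (positive root), so V_GS = 0.842 V.
I_D = (V_DD − V_GS)/R = (9.83 − 0.842) / 32.4 = 0.277 mA.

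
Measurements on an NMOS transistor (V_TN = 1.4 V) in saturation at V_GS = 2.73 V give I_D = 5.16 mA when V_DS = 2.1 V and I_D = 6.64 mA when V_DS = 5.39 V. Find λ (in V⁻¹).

λ = 0.107 V⁻¹

With V_GS fixed, I_D ∝ (1 + λ V_DS) in saturation, so I_D2/I_D1 = (1 + λ V_DS2)/(1 + λ V_DS1).
6.64/5.16 = 1.287 = (1 + 5.39 λ)/(1 + 2.1 λ).
Solving: λ (I_D1 V_DS2 − I_D2 V_DS1) = I_D2 − I_D1, so λ = (6.64 − 5.16) / (5.16 × 5.39 − 6.64 × 2.1) = 1.48 / 13.9 = 0.107 V⁻¹.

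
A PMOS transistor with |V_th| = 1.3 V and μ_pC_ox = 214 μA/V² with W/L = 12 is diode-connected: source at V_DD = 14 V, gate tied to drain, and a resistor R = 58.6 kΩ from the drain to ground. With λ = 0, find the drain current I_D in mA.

With gate tied to drain, V_SG = V_SD ≥ V_SG − |V_th|, so the device is in saturation.
k_p = μ_pC_ox · (W/L) = 2.568 mA/V².
KCL at the drain: ½ k_p (V_SG − |V_th|)² = (V_DD − V_SG)/R.
Let x = V_SG − 1.3. Then 75.2 x² + x − 12.7 = 0, giving x = 0.404 V (positive root), so V_SG = 1.7 V.
I_D = (V_DD − V_SG)/R = (14 − 1.7) / 58.6 = 0.21 mA.

I_D = 0.210 mA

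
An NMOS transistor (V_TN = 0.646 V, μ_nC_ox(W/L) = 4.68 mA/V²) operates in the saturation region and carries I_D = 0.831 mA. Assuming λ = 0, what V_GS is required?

V_GS = 1.24 V

In saturation I_D = ½ k_n (V_GS − V_TN)², so V_GS − V_TN = √(2 I_D / k_n) = √(2 × 0.831 / 4.68) = 0.596 V.
V_GS = 0.646 + 0.596 = 1.24 V.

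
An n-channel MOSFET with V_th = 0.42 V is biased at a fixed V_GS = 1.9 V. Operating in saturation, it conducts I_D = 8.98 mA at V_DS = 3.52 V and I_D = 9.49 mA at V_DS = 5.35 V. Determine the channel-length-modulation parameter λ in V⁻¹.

With V_GS fixed, I_D ∝ (1 + λ V_DS) in saturation, so I_D2/I_D1 = (1 + λ V_DS2)/(1 + λ V_DS1).
9.49/8.98 = 1.057 = (1 + 5.35 λ)/(1 + 3.52 λ).
Solving: λ (I_D1 V_DS2 − I_D2 V_DS1) = I_D2 − I_D1, so λ = (9.49 − 8.98) / (8.98 × 5.35 − 9.49 × 3.52) = 0.51 / 14.6 = 0.0348 V⁻¹.

λ = 0.0348 V⁻¹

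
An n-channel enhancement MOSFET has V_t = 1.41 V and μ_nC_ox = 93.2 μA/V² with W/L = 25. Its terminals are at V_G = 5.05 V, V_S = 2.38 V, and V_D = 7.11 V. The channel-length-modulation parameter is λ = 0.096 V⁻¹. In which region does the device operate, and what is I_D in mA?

Saturation; I_D = 2.69 mA

V_GS = V_G − V_S = 5.05 − 2.38 = 2.67 V; V_DS = V_D − V_S = 7.11 − 2.38 = 4.73 V.
k_n = μ_nC_ox · (W/L) = 2.33 mA/V².
V_ov = V_GS − V_t = 2.67 − 1.41 = 1.26 V.
Since V_DS = 4.73 V ≥ V_ov = 1.26 V, the device is in saturation.
I_D = ½ k_n V_ov² (1 + λ V_DS) = 0.5 × 2.33 × 1.26² × (1 + 0.096 × 4.73) = 2.69 mA.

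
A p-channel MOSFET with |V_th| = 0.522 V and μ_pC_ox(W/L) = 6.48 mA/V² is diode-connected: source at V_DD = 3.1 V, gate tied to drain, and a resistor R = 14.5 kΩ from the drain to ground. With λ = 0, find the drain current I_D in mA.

With gate tied to drain, V_SG = V_SD ≥ V_SG − |V_th|, so the device is in saturation.
KCL at the drain: ½ k_p (V_SG − |V_th|)² = (V_DD − V_SG)/R.
Let x = V_SG − 0.522. Then 47 x² + x − 2.578 = 0, giving x = 0.224 V (positive root), so V_SG = 0.746 V.
I_D = (V_DD − V_SG)/R = (3.1 − 0.746) / 14.5 = 0.162 mA.

I_D = 0.162 mA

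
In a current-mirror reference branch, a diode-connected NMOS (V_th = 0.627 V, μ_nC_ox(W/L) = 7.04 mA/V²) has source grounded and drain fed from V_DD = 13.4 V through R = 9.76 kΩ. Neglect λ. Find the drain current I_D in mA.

I_D = 1.25 mA

With gate tied to drain, V_GS = V_DS ≥ V_GS − V_th, so the device is in saturation.
KCL at the drain: ½ k_n (V_GS − V_th)² = (V_DD − V_GS)/R.
Let x = V_GS − 0.627. Then 34.4 x² + x − 12.77 = 0, giving x = 0.595 V (positive root), so V_GS = 1.22 V.
I_D = (V_DD − V_GS)/R = (13.4 − 1.22) / 9.76 = 1.25 mA.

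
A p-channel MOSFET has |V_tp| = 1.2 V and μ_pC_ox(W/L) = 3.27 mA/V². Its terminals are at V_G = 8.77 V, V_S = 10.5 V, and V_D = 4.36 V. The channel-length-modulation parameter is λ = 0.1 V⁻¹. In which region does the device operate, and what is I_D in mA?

V_SG = V_S − V_G = 10.5 − 8.77 = 1.73 V; V_SD = V_S − V_D = 10.5 − 4.36 = 6.14 V.
V_ov = V_SG − |V_tp| = 1.73 − 1.2 = 0.53 V.
Since V_SD = 6.14 V ≥ V_ov = 0.53 V, the device is in saturation.
I_D = ½ k_p V_ov² (1 + λ V_SD) = 0.5 × 3.27 × 0.53² × (1 + 0.1 × 6.14) = 0.741 mA.

Saturation; I_D = 0.741 mA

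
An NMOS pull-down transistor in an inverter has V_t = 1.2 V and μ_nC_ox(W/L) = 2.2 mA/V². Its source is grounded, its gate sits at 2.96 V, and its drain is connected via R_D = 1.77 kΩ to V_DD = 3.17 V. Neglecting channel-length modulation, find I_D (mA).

V_GS = V_G = 2.96 V, so V_ov = 2.96 − 1.2 = 1.76 V.
Assume saturation: I_D = ½ k_n V_ov² = 0.5 × 2.2 × 1.76² = 3.41 mA, giving V_DS = V_DD − I_D R_D = 3.17 − 3.41 × 1.77 = -2.86 V.
But -2.86 V < V_ov = 1.76 V, so the device is actually in triode.
In triode I_D = k_n[V_ov V_DS − ½ V_DS²] and I_D = (V_DD − V_DS)/R_D. Equating: 1.95 V_DS² − 7.853 V_DS + 3.17 = 0, giving V_DS = 0.455 V (the root below V_ov).
I_D = (3.17 − 0.455) / 1.77 = 1.53 mA.

I_D = 1.53 mA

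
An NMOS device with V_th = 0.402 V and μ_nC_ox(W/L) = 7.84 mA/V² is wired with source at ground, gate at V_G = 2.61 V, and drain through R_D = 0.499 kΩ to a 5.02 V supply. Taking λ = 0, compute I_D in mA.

V_GS = V_G = 2.61 V, so V_ov = 2.61 − 0.402 = 2.21 V.
Assume saturation: I_D = ½ k_n V_ov² = 0.5 × 7.84 × 2.21² = 19.1 mA, giving V_DS = V_DD − I_D R_D = 5.02 − 19.1 × 0.499 = -4.52 V.
But -4.52 V < V_ov = 2.21 V, so the device is actually in triode.
In triode I_D = k_n[V_ov V_DS − ½ V_DS²] and I_D = (V_DD − V_DS)/R_D. Equating: 1.96 V_DS² − 9.638 V_DS + 5.02 = 0, giving V_DS = 0.592 V (the root below V_ov).
I_D = (5.02 − 0.592) / 0.499 = 8.87 mA.

I_D = 8.87 mA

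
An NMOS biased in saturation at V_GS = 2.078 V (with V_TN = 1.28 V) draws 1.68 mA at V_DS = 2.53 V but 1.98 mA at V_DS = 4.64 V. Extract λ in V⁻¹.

With V_GS fixed, I_D ∝ (1 + λ V_DS) in saturation, so I_D2/I_D1 = (1 + λ V_DS2)/(1 + λ V_DS1).
1.98/1.68 = 1.179 = (1 + 4.64 λ)/(1 + 2.53 λ).
Solving: λ (I_D1 V_DS2 − I_D2 V_DS1) = I_D2 − I_D1, so λ = (1.98 − 1.68) / (1.68 × 4.64 − 1.98 × 2.53) = 0.3 / 2.79 = 0.108 V⁻¹.

λ = 0.108 V⁻¹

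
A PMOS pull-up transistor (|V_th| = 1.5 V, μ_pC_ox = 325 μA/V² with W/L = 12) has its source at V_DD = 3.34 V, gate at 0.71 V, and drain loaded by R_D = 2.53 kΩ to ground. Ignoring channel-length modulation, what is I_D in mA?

V_SG = V_DD − V_G = 3.34 − 0.71 = 2.63 V, so V_ov = 2.63 − 1.5 = 1.13 V.
k_p = μ_pC_ox · (W/L) = 3.9 mA/V².
Assume saturation: I_D = ½ k_p V_ov² = 0.5 × 3.9 × 1.13² = 2.49 mA, giving V_SD = V_DD − I_D R_D = 3.34 − 2.49 × 2.53 = -2.96 V.
But -2.96 V < V_ov = 1.13 V, so the device is actually in triode.
In triode I_D = k_p[V_ov V_SD − ½ V_SD²] and I_D = (V_DD − V_SD)/R_D. Equating: 4.93 V_SD² − 12.15 V_SD + 3.34 = 0, giving V_SD = 0.315 V (the root below V_ov).
I_D = (3.34 − 0.315) / 2.53 = 1.2 mA.

I_D = 1.20 mA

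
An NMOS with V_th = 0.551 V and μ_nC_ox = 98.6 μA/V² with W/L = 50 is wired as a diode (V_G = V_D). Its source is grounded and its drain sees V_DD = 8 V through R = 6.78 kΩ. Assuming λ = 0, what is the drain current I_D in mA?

I_D = 1.00 mA

With gate tied to drain, V_GS = V_DS ≥ V_GS − V_th, so the device is in saturation.
k_n = μ_nC_ox · (W/L) = 4.93 mA/V².
KCL at the drain: ½ k_n (V_GS − V_th)² = (V_DD − V_GS)/R.
Let x = V_GS − 0.551. Then 16.7 x² + x − 7.449 = 0, giving x = 0.638 V (positive root), so V_GS = 1.19 V.
I_D = (V_DD − V_GS)/R = (8 − 1.19) / 6.78 = 1 mA.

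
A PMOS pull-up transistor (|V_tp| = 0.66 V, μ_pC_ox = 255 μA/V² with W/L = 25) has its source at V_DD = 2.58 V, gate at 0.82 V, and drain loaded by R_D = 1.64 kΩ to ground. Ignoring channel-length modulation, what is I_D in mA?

V_SG = V_DD − V_G = 2.58 − 0.82 = 1.76 V, so V_ov = 1.76 − 0.66 = 1.1 V.
k_p = μ_pC_ox · (W/L) = 6.375 mA/V².
Assume saturation: I_D = ½ k_p V_ov² = 0.5 × 6.375 × 1.1² = 3.86 mA, giving V_SD = V_DD − I_D R_D = 2.58 − 3.86 × 1.64 = -3.75 V.
But -3.75 V < V_ov = 1.1 V, so the device is actually in triode.
In triode I_D = k_p[V_ov V_SD − ½ V_SD²] and I_D = (V_DD − V_SD)/R_D. Equating: 5.23 V_SD² − 12.5 V_SD + 2.58 = 0, giving V_SD = 0.228 V (the root below V_ov).
I_D = (2.58 − 0.228) / 1.64 = 1.43 mA.

I_D = 1.43 mA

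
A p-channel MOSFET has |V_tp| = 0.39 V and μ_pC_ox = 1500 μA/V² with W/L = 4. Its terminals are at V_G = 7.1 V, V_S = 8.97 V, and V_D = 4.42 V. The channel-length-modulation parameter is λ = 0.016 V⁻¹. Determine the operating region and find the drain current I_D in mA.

Saturation; I_D = 7.05 mA

V_SG = V_S − V_G = 8.97 − 7.1 = 1.87 V; V_SD = V_S − V_D = 8.97 − 4.42 = 4.55 V.
k_p = μ_pC_ox · (W/L) = 6 mA/V².
V_ov = V_SG − |V_tp| = 1.87 − 0.39 = 1.48 V.
Since V_SD = 4.55 V ≥ V_ov = 1.48 V, the device is in saturation.
I_D = ½ k_p V_ov² (1 + λ V_SD) = 0.5 × 6 × 1.48² × (1 + 0.016 × 4.55) = 7.05 mA.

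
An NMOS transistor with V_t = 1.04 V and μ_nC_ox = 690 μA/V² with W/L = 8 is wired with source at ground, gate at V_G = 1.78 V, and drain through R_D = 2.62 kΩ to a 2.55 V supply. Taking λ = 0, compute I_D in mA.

V_GS = V_G = 1.78 V, so V_ov = 1.78 − 1.04 = 0.74 V.
k_n = μ_nC_ox · (W/L) = 5.52 mA/V².
Assume saturation: I_D = ½ k_n V_ov² = 0.5 × 5.52 × 0.74² = 1.51 mA, giving V_DS = V_DD − I_D R_D = 2.55 − 1.51 × 2.62 = -1.41 V.
But -1.41 V < V_ov = 0.74 V, so the device is actually in triode.
In triode I_D = k_n[V_ov V_DS − ½ V_DS²] and I_D = (V_DD − V_DS)/R_D. Equating: 7.23 V_DS² − 11.7 V_DS + 2.55 = 0, giving V_DS = 0.26 V (the root below V_ov).
I_D = (2.55 − 0.26) / 2.62 = 0.874 mA.

I_D = 0.874 mA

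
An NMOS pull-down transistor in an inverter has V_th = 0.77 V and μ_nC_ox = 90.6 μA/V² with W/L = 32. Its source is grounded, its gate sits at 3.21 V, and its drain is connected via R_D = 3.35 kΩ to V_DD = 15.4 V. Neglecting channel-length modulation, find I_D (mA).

V_GS = V_G = 3.21 V, so V_ov = 3.21 − 0.77 = 2.44 V.
k_n = μ_nC_ox · (W/L) = 2.899 mA/V².
Assume saturation: I_D = ½ k_n V_ov² = 0.5 × 2.899 × 2.44² = 8.63 mA, giving V_DS = V_DD − I_D R_D = 15.4 − 8.63 × 3.35 = -13.5 V.
But -13.5 V < V_ov = 2.44 V, so the device is actually in triode.
In triode I_D = k_n[V_ov V_DS − ½ V_DS²] and I_D = (V_DD − V_DS)/R_D. Equating: 4.86 V_DS² − 24.7 V_DS + 15.4 = 0, giving V_DS = 0.728 V (the root below V_ov).
I_D = (15.4 − 0.728) / 3.35 = 4.38 mA.

I_D = 4.38 mA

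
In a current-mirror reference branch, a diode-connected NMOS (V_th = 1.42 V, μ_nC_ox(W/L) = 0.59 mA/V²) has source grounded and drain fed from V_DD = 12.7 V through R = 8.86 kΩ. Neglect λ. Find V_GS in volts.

With gate tied to drain, V_GS = V_DS ≥ V_GS − V_th, so the device is in saturation.
KCL at the drain: ½ k_n (V_GS − V_th)² = (V_DD − V_GS)/R.
Let x = V_GS − 1.42. Then 2.61 x² + x − 11.28 = 0, giving x = 1.89 V (positive root), so V_GS = 3.31 V.
I_D = (V_DD − V_GS)/R = (12.7 − 3.31) / 8.86 = 1.06 mA.

V_GS = 3.31 V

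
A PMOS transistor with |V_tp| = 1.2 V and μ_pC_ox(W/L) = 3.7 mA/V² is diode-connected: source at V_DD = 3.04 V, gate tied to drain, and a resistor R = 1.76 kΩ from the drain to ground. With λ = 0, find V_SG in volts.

With gate tied to drain, V_SG = V_SD ≥ V_SG − |V_tp|, so the device is in saturation.
KCL at the drain: ½ k_p (V_SG − |V_tp|)² = (V_DD − V_SG)/R.
Let x = V_SG − 1.2. Then 3.26 x² + x − 1.84 = 0, giving x = 0.614 V (positive root), so V_SG = 1.81 V.
I_D = (V_DD − V_SG)/R = (3.04 − 1.81) / 1.76 = 0.697 mA.

V_SG = 1.81 V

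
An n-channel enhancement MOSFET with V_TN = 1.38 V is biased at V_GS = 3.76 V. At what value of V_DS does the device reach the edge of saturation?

The boundary between triode and saturation is V_DS = V_GS − V_TN = V_ov.
V_ov = 3.76 − 1.38 = 2.38 V.

V_DS,sat = 2.38 V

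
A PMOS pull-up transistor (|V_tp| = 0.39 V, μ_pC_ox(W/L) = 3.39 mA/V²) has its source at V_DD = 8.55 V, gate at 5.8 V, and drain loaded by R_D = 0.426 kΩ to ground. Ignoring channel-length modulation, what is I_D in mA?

I_D = 9.44 mA

V_SG = V_DD − V_G = 8.55 − 5.8 = 2.75 V, so V_ov = 2.75 − 0.39 = 2.36 V.
Assume saturation: I_D = ½ k_p V_ov² = 0.5 × 3.39 × 2.36² = 9.44 mA, giving V_SD = V_DD − I_D R_D = 8.55 − 9.44 × 0.426 = 4.53 V.
V_SD = 4.53 V ≥ V_ov = 2.36 V, confirming saturation.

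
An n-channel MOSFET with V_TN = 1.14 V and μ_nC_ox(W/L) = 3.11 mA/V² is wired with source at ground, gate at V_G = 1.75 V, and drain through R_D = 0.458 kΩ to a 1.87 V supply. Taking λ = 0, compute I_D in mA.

V_GS = V_G = 1.75 V, so V_ov = 1.75 − 1.14 = 0.61 V.
Assume saturation: I_D = ½ k_n V_ov² = 0.5 × 3.11 × 0.61² = 0.579 mA, giving V_DS = V_DD − I_D R_D = 1.87 − 0.579 × 0.458 = 1.6 V.
V_DS = 1.6 V ≥ V_ov = 0.61 V, confirming saturation.

I_D = 0.579 mA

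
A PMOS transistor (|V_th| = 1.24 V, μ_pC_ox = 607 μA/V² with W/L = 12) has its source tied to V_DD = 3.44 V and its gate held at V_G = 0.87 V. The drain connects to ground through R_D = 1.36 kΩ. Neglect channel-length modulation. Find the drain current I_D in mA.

V_SG = V_DD − V_G = 3.44 − 0.87 = 2.57 V, so V_ov = 2.57 − 1.24 = 1.33 V.
k_p = μ_pC_ox · (W/L) = 7.284 mA/V².
Assume saturation: I_D = ½ k_p V_ov² = 0.5 × 7.284 × 1.33² = 6.44 mA, giving V_SD = V_DD − I_D R_D = 3.44 − 6.44 × 1.36 = -5.32 V.
But -5.32 V < V_ov = 1.33 V, so the device is actually in triode.
In triode I_D = k_p[V_ov V_SD − ½ V_SD²] and I_D = (V_DD − V_SD)/R_D. Equating: 4.95 V_SD² − 14.18 V_SD + 3.44 = 0, giving V_SD = 0.268 V (the root below V_ov).
I_D = (3.44 − 0.268) / 1.36 = 2.33 mA.

I_D = 2.33 mA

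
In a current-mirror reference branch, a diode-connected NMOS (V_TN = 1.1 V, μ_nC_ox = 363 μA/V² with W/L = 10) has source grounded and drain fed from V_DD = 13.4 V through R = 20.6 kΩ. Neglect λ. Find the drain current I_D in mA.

I_D = 0.570 mA

With gate tied to drain, V_GS = V_DS ≥ V_GS − V_TN, so the device is in saturation.
k_n = μ_nC_ox · (W/L) = 3.63 mA/V².
KCL at the drain: ½ k_n (V_GS − V_TN)² = (V_DD − V_GS)/R.
Let x = V_GS − 1.1. Then 37.4 x² + x − 12.3 = 0, giving x = 0.56 V (positive root), so V_GS = 1.66 V.
I_D = (V_DD − V_GS)/R = (13.4 − 1.66) / 20.6 = 0.57 mA.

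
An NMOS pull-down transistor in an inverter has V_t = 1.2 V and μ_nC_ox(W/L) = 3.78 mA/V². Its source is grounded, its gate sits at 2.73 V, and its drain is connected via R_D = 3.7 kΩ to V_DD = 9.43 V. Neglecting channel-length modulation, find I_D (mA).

I_D = 2.41 mA

V_GS = V_G = 2.73 V, so V_ov = 2.73 − 1.2 = 1.53 V.
Assume saturation: I_D = ½ k_n V_ov² = 0.5 × 3.78 × 1.53² = 4.42 mA, giving V_DS = V_DD − I_D R_D = 9.43 − 4.42 × 3.7 = -6.94 V.
But -6.94 V < V_ov = 1.53 V, so the device is actually in triode.
In triode I_D = k_n[V_ov V_DS − ½ V_DS²] and I_D = (V_DD − V_DS)/R_D. Equating: 6.99 V_DS² − 22.4 V_DS + 9.43 = 0, giving V_DS = 0.499 V (the root below V_ov).
I_D = (9.43 − 0.499) / 3.7 = 2.41 mA.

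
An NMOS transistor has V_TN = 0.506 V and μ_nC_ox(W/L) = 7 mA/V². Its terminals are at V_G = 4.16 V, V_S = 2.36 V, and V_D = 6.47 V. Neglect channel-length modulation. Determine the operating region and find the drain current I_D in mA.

Saturation; I_D = 5.86 mA

V_GS = V_G − V_S = 4.16 − 2.36 = 1.8 V; V_DS = V_D − V_S = 6.47 − 2.36 = 4.11 V.
V_ov = V_GS − V_TN = 1.8 − 0.506 = 1.29 V.
Since V_DS = 4.11 V ≥ V_ov = 1.29 V, the device is in saturation.
I_D = ½ k_n V_ov² = 0.5 × 7 × 1.29² = 5.86 mA.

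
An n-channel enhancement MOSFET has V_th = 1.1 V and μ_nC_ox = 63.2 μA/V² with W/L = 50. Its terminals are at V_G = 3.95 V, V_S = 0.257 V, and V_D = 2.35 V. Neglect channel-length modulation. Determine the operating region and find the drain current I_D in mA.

V_GS = V_G − V_S = 3.95 − 0.257 = 3.69 V; V_DS = V_D − V_S = 2.35 − 0.257 = 2.09 V.
k_n = μ_nC_ox · (W/L) = 3.16 mA/V².
V_ov = V_GS − V_th = 3.69 − 1.1 = 2.59 V.
Since V_DS = 2.09 V < V_ov = 2.59 V, the device is in the triode region.
I_D = k_n [V_ov · V_DS − ½ V_DS²] = 3.16 × [2.59 × 2.09 − 0.5 × 2.09²] = 10.2 mA.

Triode; I_D = 10.2 mA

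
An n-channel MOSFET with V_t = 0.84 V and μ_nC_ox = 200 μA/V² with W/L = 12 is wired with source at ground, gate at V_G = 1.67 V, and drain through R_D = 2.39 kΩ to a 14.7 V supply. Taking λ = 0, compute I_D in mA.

I_D = 0.827 mA

V_GS = V_G = 1.67 V, so V_ov = 1.67 − 0.84 = 0.83 V.
k_n = μ_nC_ox · (W/L) = 2.4 mA/V².
Assume saturation: I_D = ½ k_n V_ov² = 0.5 × 2.4 × 0.83² = 0.827 mA, giving V_DS = V_DD − I_D R_D = 14.7 − 0.827 × 2.39 = 12.7 V.
V_DS = 12.7 V ≥ V_ov = 0.83 V, confirming saturation.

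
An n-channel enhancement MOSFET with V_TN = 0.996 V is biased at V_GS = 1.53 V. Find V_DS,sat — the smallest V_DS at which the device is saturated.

V_DS,sat = 0.534 V

The boundary between triode and saturation is V_DS = V_GS − V_TN = V_ov.
V_ov = 1.53 − 0.996 = 0.534 V.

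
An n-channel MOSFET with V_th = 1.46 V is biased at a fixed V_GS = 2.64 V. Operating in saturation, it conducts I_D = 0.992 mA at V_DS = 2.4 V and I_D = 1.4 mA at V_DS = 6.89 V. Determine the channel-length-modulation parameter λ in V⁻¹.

λ = 0.117 V⁻¹

With V_GS fixed, I_D ∝ (1 + λ V_DS) in saturation, so I_D2/I_D1 = (1 + λ V_DS2)/(1 + λ V_DS1).
1.4/0.992 = 1.411 = (1 + 6.89 λ)/(1 + 2.4 λ).
Solving: λ (I_D1 V_DS2 − I_D2 V_DS1) = I_D2 − I_D1, so λ = (1.4 − 0.992) / (0.992 × 6.89 − 1.4 × 2.4) = 0.408 / 3.47 = 0.117 V⁻¹.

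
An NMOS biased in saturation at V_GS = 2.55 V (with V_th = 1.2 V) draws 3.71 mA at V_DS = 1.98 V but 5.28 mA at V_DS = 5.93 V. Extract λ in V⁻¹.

λ = 0.136 V⁻¹

With V_GS fixed, I_D ∝ (1 + λ V_DS) in saturation, so I_D2/I_D1 = (1 + λ V_DS2)/(1 + λ V_DS1).
5.28/3.71 = 1.423 = (1 + 5.93 λ)/(1 + 1.98 λ).
Solving: λ (I_D1 V_DS2 − I_D2 V_DS1) = I_D2 − I_D1, so λ = (5.28 − 3.71) / (3.71 × 5.93 − 5.28 × 1.98) = 1.57 / 11.5 = 0.136 V⁻¹.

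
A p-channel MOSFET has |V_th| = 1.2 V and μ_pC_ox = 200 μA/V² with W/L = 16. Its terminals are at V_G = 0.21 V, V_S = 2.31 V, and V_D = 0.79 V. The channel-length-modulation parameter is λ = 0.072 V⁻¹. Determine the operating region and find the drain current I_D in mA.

Saturation; I_D = 1.44 mA

V_SG = V_S − V_G = 2.31 − 0.21 = 2.1 V; V_SD = V_S − V_D = 2.31 − 0.79 = 1.52 V.
k_p = μ_pC_ox · (W/L) = 3.2 mA/V².
V_ov = V_SG − |V_th| = 2.1 − 1.2 = 0.9 V.
Since V_SD = 1.52 V ≥ V_ov = 0.9 V, the device is in saturation.
I_D = ½ k_p V_ov² (1 + λ V_SD) = 0.5 × 3.2 × 0.9² × (1 + 0.072 × 1.52) = 1.44 mA.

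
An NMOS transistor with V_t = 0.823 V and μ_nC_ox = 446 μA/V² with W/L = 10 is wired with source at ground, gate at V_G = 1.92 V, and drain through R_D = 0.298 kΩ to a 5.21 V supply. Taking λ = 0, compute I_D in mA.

I_D = 2.68 mA

V_GS = V_G = 1.92 V, so V_ov = 1.92 − 0.823 = 1.1 V.
k_n = μ_nC_ox · (W/L) = 4.46 mA/V².
Assume saturation: I_D = ½ k_n V_ov² = 0.5 × 4.46 × 1.1² = 2.68 mA, giving V_DS = V_DD − I_D R_D = 5.21 − 2.68 × 0.298 = 4.41 V.
V_DS = 4.41 V ≥ V_ov = 1.1 V, confirming saturation.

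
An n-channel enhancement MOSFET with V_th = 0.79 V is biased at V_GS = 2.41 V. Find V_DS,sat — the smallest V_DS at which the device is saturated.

The boundary between triode and saturation is V_DS = V_GS − V_th = V_ov.
V_ov = 2.41 − 0.79 = 1.62 V.

V_DS,sat = 1.62 V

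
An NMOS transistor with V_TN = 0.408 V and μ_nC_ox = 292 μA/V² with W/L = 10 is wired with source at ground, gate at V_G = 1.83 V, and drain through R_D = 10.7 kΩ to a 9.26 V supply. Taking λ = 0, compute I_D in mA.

V_GS = V_G = 1.83 V, so V_ov = 1.83 − 0.408 = 1.42 V.
k_n = μ_nC_ox · (W/L) = 2.92 mA/V².
Assume saturation: I_D = ½ k_n V_ov² = 0.5 × 2.92 × 1.42² = 2.95 mA, giving V_DS = V_DD − I_D R_D = 9.26 − 2.95 × 10.7 = -22.3 V.
But -22.3 V < V_ov = 1.42 V, so the device is actually in triode.
In triode I_D = k_n[V_ov V_DS − ½ V_DS²] and I_D = (V_DD − V_DS)/R_D. Equating: 15.6 V_DS² − 45.43 V_DS + 9.26 = 0, giving V_DS = 0.221 V (the root below V_ov).
I_D = (9.26 − 0.221) / 10.7 = 0.845 mA.

I_D = 0.845 mA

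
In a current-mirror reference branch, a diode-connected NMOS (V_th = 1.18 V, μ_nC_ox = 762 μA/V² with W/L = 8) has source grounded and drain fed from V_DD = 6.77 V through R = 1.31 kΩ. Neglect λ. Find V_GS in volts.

With gate tied to drain, V_GS = V_DS ≥ V_GS − V_th, so the device is in saturation.
k_n = μ_nC_ox · (W/L) = 6.096 mA/V².
KCL at the drain: ½ k_n (V_GS − V_th)² = (V_DD − V_GS)/R.
Let x = V_GS − 1.18. Then 3.99 x² + x − 5.59 = 0, giving x = 1.06 V (positive root), so V_GS = 2.24 V.
I_D = (V_DD − V_GS)/R = (6.77 − 2.24) / 1.31 = 3.45 mA.

V_GS = 2.24 V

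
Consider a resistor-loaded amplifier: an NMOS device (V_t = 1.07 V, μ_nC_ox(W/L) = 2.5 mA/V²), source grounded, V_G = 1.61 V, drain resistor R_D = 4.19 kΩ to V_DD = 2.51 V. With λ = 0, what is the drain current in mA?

I_D = 0.365 mA

V_GS = V_G = 1.61 V, so V_ov = 1.61 − 1.07 = 0.54 V.
Assume saturation: I_D = ½ k_n V_ov² = 0.5 × 2.5 × 0.54² = 0.365 mA, giving V_DS = V_DD − I_D R_D = 2.51 − 0.365 × 4.19 = 0.983 V.
V_DS = 0.983 V ≥ V_ov = 0.54 V, confirming saturation.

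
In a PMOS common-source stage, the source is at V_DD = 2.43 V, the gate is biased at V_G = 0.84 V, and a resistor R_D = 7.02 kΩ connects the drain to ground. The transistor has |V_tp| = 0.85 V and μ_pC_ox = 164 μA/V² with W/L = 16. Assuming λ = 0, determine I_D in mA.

I_D = 0.319 mA

V_SG = V_DD − V_G = 2.43 − 0.84 = 1.59 V, so V_ov = 1.59 − 0.85 = 0.74 V.
k_p = μ_pC_ox · (W/L) = 2.624 mA/V².
Assume saturation: I_D = ½ k_p V_ov² = 0.5 × 2.624 × 0.74² = 0.718 mA, giving V_SD = V_DD − I_D R_D = 2.43 − 0.718 × 7.02 = -2.61 V.
But -2.61 V < V_ov = 0.74 V, so the device is actually in triode.
In triode I_D = k_p[V_ov V_SD − ½ V_SD²] and I_D = (V_DD − V_SD)/R_D. Equating: 9.21 V_SD² − 14.63 V_SD + 2.43 = 0, giving V_SD = 0.188 V (the root below V_ov).
I_D = (2.43 − 0.188) / 7.02 = 0.319 mA.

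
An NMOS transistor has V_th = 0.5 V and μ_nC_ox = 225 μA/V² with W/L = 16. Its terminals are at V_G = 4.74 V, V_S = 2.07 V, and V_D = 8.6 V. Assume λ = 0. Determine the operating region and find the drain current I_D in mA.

Saturation; I_D = 8.48 mA

V_GS = V_G − V_S = 4.74 − 2.07 = 2.67 V; V_DS = V_D − V_S = 8.6 − 2.07 = 6.53 V.
k_n = μ_nC_ox · (W/L) = 3.6 mA/V².
V_ov = V_GS − V_th = 2.67 − 0.5 = 2.17 V.
Since V_DS = 6.53 V ≥ V_ov = 2.17 V, the device is in saturation.
I_D = ½ k_n V_ov² = 0.5 × 3.6 × 2.17² = 8.48 mA.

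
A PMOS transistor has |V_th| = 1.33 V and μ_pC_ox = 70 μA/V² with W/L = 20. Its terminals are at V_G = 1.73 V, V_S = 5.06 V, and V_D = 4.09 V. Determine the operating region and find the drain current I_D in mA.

V_SG = V_S − V_G = 5.06 − 1.73 = 3.33 V; V_SD = V_S − V_D = 5.06 − 4.09 = 0.97 V.
k_p = μ_pC_ox · (W/L) = 1.4 mA/V².
V_ov = V_SG − |V_th| = 3.33 − 1.33 = 2 V.
Since V_SD = 0.97 V < V_ov = 2 V, the device is in the triode region.
I_D = k_p [V_ov · V_SD − ½ V_SD²] = 1.4 × [2 × 0.97 − 0.5 × 0.97²] = 2.06 mA.

Triode; I_D = 2.06 mA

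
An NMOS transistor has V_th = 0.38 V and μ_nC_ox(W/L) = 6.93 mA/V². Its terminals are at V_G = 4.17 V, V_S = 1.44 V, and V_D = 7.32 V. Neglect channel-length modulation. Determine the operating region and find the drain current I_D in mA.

V_GS = V_G − V_S = 4.17 − 1.44 = 2.73 V; V_DS = V_D − V_S = 7.32 − 1.44 = 5.88 V.
V_ov = V_GS − V_th = 2.73 − 0.38 = 2.35 V.
Since V_DS = 5.88 V ≥ V_ov = 2.35 V, the device is in saturation.
I_D = ½ k_n V_ov² = 0.5 × 6.93 × 2.35² = 19.1 mA.

Saturation; I_D = 19.1 mA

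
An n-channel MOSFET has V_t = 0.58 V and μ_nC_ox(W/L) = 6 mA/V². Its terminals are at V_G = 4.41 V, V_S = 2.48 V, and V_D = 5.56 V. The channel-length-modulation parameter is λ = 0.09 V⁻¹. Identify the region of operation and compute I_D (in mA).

Saturation; I_D = 6.98 mA

V_GS = V_G − V_S = 4.41 − 2.48 = 1.93 V; V_DS = V_D − V_S = 5.56 − 2.48 = 3.08 V.
V_ov = V_GS − V_t = 1.93 − 0.58 = 1.35 V.
Since V_DS = 3.08 V ≥ V_ov = 1.35 V, the device is in saturation.
I_D = ½ k_n V_ov² (1 + λ V_DS) = 0.5 × 6 × 1.35² × (1 + 0.09 × 3.08) = 6.98 mA.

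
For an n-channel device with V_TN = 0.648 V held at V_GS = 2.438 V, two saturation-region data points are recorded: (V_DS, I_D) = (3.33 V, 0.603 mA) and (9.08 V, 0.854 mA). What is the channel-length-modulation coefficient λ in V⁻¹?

With V_GS fixed, I_D ∝ (1 + λ V_DS) in saturation, so I_D2/I_D1 = (1 + λ V_DS2)/(1 + λ V_DS1).
0.854/0.603 = 1.416 = (1 + 9.08 λ)/(1 + 3.33 λ).
Solving: λ (I_D1 V_DS2 − I_D2 V_DS1) = I_D2 − I_D1, so λ = (0.854 − 0.603) / (0.603 × 9.08 − 0.854 × 3.33) = 0.251 / 2.63 = 0.0954 V⁻¹.

λ = 0.0954 V⁻¹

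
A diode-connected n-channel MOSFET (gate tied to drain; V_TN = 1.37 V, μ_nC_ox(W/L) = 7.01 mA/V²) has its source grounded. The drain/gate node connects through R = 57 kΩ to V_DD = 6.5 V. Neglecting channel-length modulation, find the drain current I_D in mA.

With gate tied to drain, V_GS = V_DS ≥ V_GS − V_TN, so the device is in saturation.
KCL at the drain: ½ k_n (V_GS − V_TN)² = (V_DD − V_GS)/R.
Let x = V_GS − 1.37. Then 200 x² + x − 5.13 = 0, giving x = 0.158 V (positive root), so V_GS = 1.53 V.
I_D = (V_DD − V_GS)/R = (6.5 − 1.53) / 57 = 0.0872 mA.

I_D = 0.0872 mA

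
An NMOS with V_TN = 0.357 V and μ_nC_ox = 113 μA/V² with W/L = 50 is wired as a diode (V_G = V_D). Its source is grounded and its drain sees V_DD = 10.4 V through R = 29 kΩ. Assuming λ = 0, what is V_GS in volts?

With gate tied to drain, V_GS = V_DS ≥ V_GS − V_TN, so the device is in saturation.
k_n = μ_nC_ox · (W/L) = 5.65 mA/V².
KCL at the drain: ½ k_n (V_GS − V_TN)² = (V_DD − V_GS)/R.
Let x = V_GS − 0.357. Then 81.9 x² + x − 10.04 = 0, giving x = 0.344 V (positive root), so V_GS = 0.701 V.
I_D = (V_DD − V_GS)/R = (10.4 − 0.701) / 29 = 0.334 mA.

V_GS = 0.701 V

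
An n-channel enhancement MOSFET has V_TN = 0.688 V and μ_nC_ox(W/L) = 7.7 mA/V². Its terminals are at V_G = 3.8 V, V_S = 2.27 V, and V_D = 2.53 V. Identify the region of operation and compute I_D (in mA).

V_GS = V_G − V_S = 3.8 − 2.27 = 1.53 V; V_DS = V_D − V_S = 2.53 − 2.27 = 0.26 V.
V_ov = V_GS − V_TN = 1.53 − 0.688 = 0.842 V.
Since V_DS = 0.26 V < V_ov = 0.842 V, the device is in the triode region.
I_D = k_n [V_ov · V_DS − ½ V_DS²] = 7.7 × [0.842 × 0.26 − 0.5 × 0.26²] = 1.43 mA.

Triode; I_D = 1.43 mA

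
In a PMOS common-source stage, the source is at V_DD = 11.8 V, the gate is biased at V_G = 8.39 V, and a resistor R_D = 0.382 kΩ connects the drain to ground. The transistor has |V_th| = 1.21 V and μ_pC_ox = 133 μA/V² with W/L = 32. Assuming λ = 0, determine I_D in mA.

V_SG = V_DD − V_G = 11.8 − 8.39 = 3.41 V, so V_ov = 3.41 − 1.21 = 2.2 V.
k_p = μ_pC_ox · (W/L) = 4.256 mA/V².
Assume saturation: I_D = ½ k_p V_ov² = 0.5 × 4.256 × 2.2² = 10.3 mA, giving V_SD = V_DD − I_D R_D = 11.8 − 10.3 × 0.382 = 7.87 V.
V_SD = 7.87 V ≥ V_ov = 2.2 V, confirming saturation.

I_D = 10.3 mA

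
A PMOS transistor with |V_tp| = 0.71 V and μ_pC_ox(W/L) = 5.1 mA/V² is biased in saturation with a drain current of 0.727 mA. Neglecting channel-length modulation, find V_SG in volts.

In saturation I_D = ½ k_p (V_SG − |V_tp|)², so V_SG − |V_tp| = √(2 I_D / k_p) = √(2 × 0.727 / 5.1) = 0.534 V.
V_SG = 0.71 + 0.534 = 1.24 V.

V_SG = 1.24 V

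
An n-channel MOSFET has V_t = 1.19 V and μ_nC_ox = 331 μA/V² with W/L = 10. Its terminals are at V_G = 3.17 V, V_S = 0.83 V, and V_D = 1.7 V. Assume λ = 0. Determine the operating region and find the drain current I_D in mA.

V_GS = V_G − V_S = 3.17 − 0.83 = 2.34 V; V_DS = V_D − V_S = 1.7 − 0.83 = 0.87 V.
k_n = μ_nC_ox · (W/L) = 3.31 mA/V².
V_ov = V_GS − V_t = 2.34 − 1.19 = 1.15 V.
Since V_DS = 0.87 V < V_ov = 1.15 V, the device is in the triode region.
I_D = k_n [V_ov · V_DS − ½ V_DS²] = 3.31 × [1.15 × 0.87 − 0.5 × 0.87²] = 2.06 mA.

Triode; I_D = 2.06 mA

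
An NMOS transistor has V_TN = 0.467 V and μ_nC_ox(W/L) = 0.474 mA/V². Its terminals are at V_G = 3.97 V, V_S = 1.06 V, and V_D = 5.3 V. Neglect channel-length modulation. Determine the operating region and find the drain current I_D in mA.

V_GS = V_G − V_S = 3.97 − 1.06 = 2.91 V; V_DS = V_D − V_S = 5.3 − 1.06 = 4.24 V.
V_ov = V_GS − V_TN = 2.91 − 0.467 = 2.44 V.
Since V_DS = 4.24 V ≥ V_ov = 2.44 V, the device is in saturation.
I_D = ½ k_n V_ov² = 0.5 × 0.474 × 2.44² = 1.41 mA.

Saturation; I_D = 1.41 mA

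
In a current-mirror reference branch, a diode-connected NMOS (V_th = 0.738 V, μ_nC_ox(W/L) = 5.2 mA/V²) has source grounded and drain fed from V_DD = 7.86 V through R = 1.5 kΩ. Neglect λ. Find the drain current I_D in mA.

With gate tied to drain, V_GS = V_DS ≥ V_GS − V_th, so the device is in saturation.
KCL at the drain: ½ k_n (V_GS − V_th)² = (V_DD − V_GS)/R.
Let x = V_GS − 0.738. Then 3.9 x² + x − 7.122 = 0, giving x = 1.23 V (positive root), so V_GS = 1.97 V.
I_D = (V_DD − V_GS)/R = (7.86 − 1.97) / 1.5 = 3.93 mA.

I_D = 3.93 mA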